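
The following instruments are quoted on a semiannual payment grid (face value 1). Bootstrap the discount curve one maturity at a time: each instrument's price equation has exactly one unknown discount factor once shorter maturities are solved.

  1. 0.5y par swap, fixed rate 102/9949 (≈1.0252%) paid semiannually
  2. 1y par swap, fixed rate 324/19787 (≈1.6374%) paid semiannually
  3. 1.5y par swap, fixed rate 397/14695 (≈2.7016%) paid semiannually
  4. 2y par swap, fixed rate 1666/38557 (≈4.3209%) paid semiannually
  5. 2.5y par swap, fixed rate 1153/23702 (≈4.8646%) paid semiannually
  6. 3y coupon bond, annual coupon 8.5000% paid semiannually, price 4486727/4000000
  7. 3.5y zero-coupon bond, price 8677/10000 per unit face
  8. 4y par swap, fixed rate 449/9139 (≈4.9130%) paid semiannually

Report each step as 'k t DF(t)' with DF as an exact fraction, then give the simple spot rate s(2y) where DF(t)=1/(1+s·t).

step 1 [0.5y] swap r/2=51/9949: DF=(1 − 51/9949·(0))/(1+51/9949) = 9949/10000 ≈ 0.994900
step 2 [1y] swap r/2=162/19787: DF=(1 − 162/19787·(0.994900))/(1+162/19787) = 4919/5000 ≈ 0.983800
step 3 [1.5y] swap r/2=397/29390: DF=(1 − 397/29390·(0.994900+0.983800))/(1+397/29390) = 9603/10000 ≈ 0.960300
step 4 [2y] swap r/2=833/38557: DF=(1 − 833/38557·(0.994900+0.983800+0.960300))/(1+833/38557) = 9167/10000 ≈ 0.916700
step 5 [2.5y] swap r/2=1153/47404: DF=(1 − 1153/47404·(0.994900+0.983800+0.960300+0.916700))/(1+1153/47404) = 8847/10000 ≈ 0.884700
step 6 [3y] bond c/2=17/400: DF=(4486727/4000000 − 17/400·(0.994900+0.983800+0.960300+0.916700+0.884700))/(1+17/400) = 8827/10000 ≈ 0.882700
step 7 [3.5y] zero: DF = P = 8677/10000 ≈ 0.867700
step 8 [4y] swap r/2=449/18278: DF=(1 − 449/18278·(0.994900+0.983800+0.960300+0.916700+0.884700+0.882700+0.867700))/(1+449/18278) = 2051/2500 ≈ 0.820400

1 1/2 9949/10000
2 1 4919/5000
3 3/2 9603/10000
4 2 9167/10000
5 5/2 8847/10000
6 3 8827/10000
7 7/2 8677/10000
8 4 2051/2500
s(2y) = (1/(9167/10000) − 1)/(2) = 833/18334 ≈ 4.5435%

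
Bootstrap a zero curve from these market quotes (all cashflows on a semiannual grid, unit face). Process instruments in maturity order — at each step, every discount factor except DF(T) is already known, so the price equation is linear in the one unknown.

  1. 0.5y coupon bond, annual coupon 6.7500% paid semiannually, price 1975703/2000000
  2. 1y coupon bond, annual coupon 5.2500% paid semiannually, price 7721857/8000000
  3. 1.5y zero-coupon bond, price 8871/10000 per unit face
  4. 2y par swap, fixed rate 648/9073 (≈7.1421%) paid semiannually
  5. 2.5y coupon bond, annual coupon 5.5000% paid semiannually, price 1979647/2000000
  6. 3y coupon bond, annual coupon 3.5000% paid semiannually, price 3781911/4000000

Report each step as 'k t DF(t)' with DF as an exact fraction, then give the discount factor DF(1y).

1 1/2 2389/2500
2 1 9161/10000
3 3/2 8871/10000
4 2 544/625
5 5/2 4331/5000
6 3 8519/10000
DF(1y) = 9161/10000 ≈ 0.916100

step 1 [0.5y] bond c/2=27/800: DF=(1975703/2000000 − 27/800·(0))/(1+27/800) = 2389/2500 ≈ 0.955600
step 2 [1y] bond c/2=21/800: DF=(7721857/8000000 − 21/800·(0.955600))/(1+21/800) = 9161/10000 ≈ 0.916100
step 3 [1.5y] zero: DF = P = 8871/10000 ≈ 0.887100
step 4 [2y] swap r/2=324/9073: DF=(1 − 324/9073·(0.955600+0.916100+0.887100))/(1+324/9073) = 544/625 ≈ 0.870400
step 5 [2.5y] bond c/2=11/400: DF=(1979647/2000000 − 11/400·(0.955600+0.916100+0.887100+0.870400))/(1+11/400) = 4331/5000 ≈ 0.866200
step 6 [3y] bond c/2=7/400: DF=(3781911/4000000 − 7/400·(0.955600+0.916100+0.887100+0.870400+0.866200))/(1+7/400) = 8519/10000 ≈ 0.851900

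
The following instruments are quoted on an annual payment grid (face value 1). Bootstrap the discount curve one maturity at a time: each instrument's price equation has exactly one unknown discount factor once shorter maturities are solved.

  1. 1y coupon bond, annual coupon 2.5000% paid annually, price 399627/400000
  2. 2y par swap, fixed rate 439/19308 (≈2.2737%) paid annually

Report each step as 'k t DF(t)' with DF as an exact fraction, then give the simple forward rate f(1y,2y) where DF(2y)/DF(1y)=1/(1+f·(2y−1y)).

1 1 9747/10000
2 2 9561/10000
f(1y,2y) = ((9747/10000)/(9561/10000) − 1)/(1) = 62/3187 ≈ 1.9454%

step 1 [1y] bond c/1=1/40: DF=(399627/400000 − 1/40·(0))/(1+1/40) = 9747/10000 ≈ 0.974700
step 2 [2y] swap r/1=439/19308: DF=(1 − 439/19308·(0.974700))/(1+439/19308) = 9561/10000 ≈ 0.956100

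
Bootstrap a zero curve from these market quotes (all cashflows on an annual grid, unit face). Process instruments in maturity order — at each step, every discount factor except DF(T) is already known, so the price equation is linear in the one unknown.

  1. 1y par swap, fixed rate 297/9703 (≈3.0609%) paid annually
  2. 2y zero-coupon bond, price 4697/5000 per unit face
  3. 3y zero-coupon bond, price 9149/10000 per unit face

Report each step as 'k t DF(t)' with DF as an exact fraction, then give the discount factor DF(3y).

step 1 [1y] swap r/1=297/9703: DF=(1 − 297/9703·(0))/(1+297/9703) = 9703/10000 ≈ 0.970300
step 2 [2y] zero: DF = P = 4697/5000 ≈ 0.939400
step 3 [3y] zero: DF = P = 9149/10000 ≈ 0.914900

1 1 9703/10000
2 2 4697/5000
3 3 9149/10000
DF(3y) = 9149/10000 ≈ 0.914900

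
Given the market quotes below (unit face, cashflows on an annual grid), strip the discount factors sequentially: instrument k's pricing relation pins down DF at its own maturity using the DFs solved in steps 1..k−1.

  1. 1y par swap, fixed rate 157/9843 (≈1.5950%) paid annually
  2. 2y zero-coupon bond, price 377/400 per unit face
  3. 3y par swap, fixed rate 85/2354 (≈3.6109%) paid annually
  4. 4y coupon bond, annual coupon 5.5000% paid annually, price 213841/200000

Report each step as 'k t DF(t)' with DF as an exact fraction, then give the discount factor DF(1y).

step 1 [1y] swap r/1=157/9843: DF=(1 − 157/9843·(0))/(1+157/9843) = 9843/10000 ≈ 0.984300
step 2 [2y] zero: DF = P = 377/400 ≈ 0.942500
step 3 [3y] swap r/1=85/2354: DF=(1 − 85/2354·(0.984300+0.942500))/(1+85/2354) = 449/500 ≈ 0.898000
step 4 [4y] bond c/1=11/200: DF=(213841/200000 − 11/200·(0.984300+0.942500+0.898000))/(1+11/200) = 4331/5000 ≈ 0.866200

1 1 9843/10000
2 2 377/400
3 3 449/500
4 4 4331/5000
DF(1y) = 9843/10000 ≈ 0.984300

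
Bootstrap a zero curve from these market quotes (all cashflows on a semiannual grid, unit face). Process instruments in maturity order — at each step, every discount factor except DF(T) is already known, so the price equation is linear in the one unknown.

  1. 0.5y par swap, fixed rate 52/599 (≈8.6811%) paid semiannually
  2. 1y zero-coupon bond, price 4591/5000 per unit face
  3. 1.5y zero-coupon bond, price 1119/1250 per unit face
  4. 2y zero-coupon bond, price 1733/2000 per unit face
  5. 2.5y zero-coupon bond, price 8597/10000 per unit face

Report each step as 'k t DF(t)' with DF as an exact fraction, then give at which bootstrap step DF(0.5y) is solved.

step 1 [0.5y] swap r/2=26/599: DF=(1 − 26/599·(0))/(1+26/599) = 599/625 ≈ 0.958400
step 2 [1y] zero: DF = P = 4591/5000 ≈ 0.918200
step 3 [1.5y] zero: DF = P = 1119/1250 ≈ 0.895200
step 4 [2y] zero: DF = P = 1733/2000 ≈ 0.866500
step 5 [2.5y] zero: DF = P = 8597/10000 ≈ 0.859700

1 1/2 599/625
2 1 4591/5000
3 3/2 1119/1250
4 2 1733/2000
5 5/2 8597/10000
DF(0.5y) is solved at step 1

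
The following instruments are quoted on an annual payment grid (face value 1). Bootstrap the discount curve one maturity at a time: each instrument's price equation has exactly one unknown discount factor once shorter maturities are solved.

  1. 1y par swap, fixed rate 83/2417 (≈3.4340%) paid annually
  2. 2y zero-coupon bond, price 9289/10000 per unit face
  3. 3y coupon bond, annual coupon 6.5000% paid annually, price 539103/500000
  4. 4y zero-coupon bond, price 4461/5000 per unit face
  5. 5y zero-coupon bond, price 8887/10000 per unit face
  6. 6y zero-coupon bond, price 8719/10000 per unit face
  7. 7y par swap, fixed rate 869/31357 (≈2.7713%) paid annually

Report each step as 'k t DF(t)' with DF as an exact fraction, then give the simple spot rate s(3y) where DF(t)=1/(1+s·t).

1 1 2417/2500
2 2 9289/10000
3 3 8967/10000
4 4 4461/5000
5 5 8887/10000
6 6 8719/10000
7 7 4131/5000
s(3y) = (1/(8967/10000) − 1)/(3) = 1033/26901 ≈ 3.8400%

step 1 [1y] swap r/1=83/2417: DF=(1 − 83/2417·(0))/(1+83/2417) = 2417/2500 ≈ 0.966800
step 2 [2y] zero: DF = P = 9289/10000 ≈ 0.928900
step 3 [3y] bond c/1=13/200: DF=(539103/500000 − 13/200·(0.966800+0.928900))/(1+13/200) = 8967/10000 ≈ 0.896700
step 4 [4y] zero: DF = P = 4461/5000 ≈ 0.892200
step 5 [5y] zero: DF = P = 8887/10000 ≈ 0.888700
step 6 [6y] zero: DF = P = 8719/10000 ≈ 0.871900
step 7 [7y] swap r/1=869/31357: DF=(1 − 869/31357·(0.966800+0.928900+0.896700+0.892200+0.888700+0.871900))/(1+869/31357) = 4131/5000 ≈ 0.826200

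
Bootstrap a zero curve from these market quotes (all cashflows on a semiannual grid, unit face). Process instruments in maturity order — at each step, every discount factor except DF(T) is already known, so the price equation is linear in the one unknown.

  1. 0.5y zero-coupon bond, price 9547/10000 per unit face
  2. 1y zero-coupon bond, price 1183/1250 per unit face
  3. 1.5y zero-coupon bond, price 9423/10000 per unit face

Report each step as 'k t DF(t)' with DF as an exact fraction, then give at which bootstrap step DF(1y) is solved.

1 1/2 9547/10000
2 1 1183/1250
3 3/2 9423/10000
DF(1y) is solved at step 2

step 1 [0.5y] zero: DF = P = 9547/10000 ≈ 0.954700
step 2 [1y] zero: DF = P = 1183/1250 ≈ 0.946400
step 3 [1.5y] zero: DF = P = 9423/10000 ≈ 0.942300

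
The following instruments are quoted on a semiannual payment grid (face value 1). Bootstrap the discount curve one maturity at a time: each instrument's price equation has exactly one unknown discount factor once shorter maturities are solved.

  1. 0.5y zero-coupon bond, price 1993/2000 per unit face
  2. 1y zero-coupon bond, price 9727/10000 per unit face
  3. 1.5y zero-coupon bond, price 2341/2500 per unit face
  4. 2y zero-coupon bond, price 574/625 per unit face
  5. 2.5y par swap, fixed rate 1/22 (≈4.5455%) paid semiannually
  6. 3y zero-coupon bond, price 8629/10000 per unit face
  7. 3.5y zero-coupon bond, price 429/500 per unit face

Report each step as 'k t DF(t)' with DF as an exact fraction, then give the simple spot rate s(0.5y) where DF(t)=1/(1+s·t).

step 1 [0.5y] zero: DF = P = 1993/2000 ≈ 0.996500
step 2 [1y] zero: DF = P = 9727/10000 ≈ 0.972700
step 3 [1.5y] zero: DF = P = 2341/2500 ≈ 0.936400
step 4 [2y] zero: DF = P = 574/625 ≈ 0.918400
step 5 [2.5y] swap r/2=1/44: DF=(1 − 1/44·(0.996500+0.972700+0.936400+0.918400))/(1+1/44) = 558/625 ≈ 0.892800
step 6 [3y] zero: DF = P = 8629/10000 ≈ 0.862900
step 7 [3.5y] zero: DF = P = 429/500 ≈ 0.858000

1 1/2 1993/2000
2 1 9727/10000
3 3/2 2341/2500
4 2 574/625
5 5/2 558/625
6 3 8629/10000
7 7/2 429/500
s(0.5y) = (1/(1993/2000) − 1)/(1/2) = 14/1993 ≈ 0.7025%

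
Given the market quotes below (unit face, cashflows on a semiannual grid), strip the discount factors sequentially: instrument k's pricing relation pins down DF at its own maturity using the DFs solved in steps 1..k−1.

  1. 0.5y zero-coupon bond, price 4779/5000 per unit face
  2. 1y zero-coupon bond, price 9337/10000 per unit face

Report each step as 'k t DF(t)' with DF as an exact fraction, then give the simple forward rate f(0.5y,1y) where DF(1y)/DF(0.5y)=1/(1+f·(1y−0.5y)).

1 1/2 4779/5000
2 1 9337/10000
f(0.5y,1y) = ((4779/5000)/(9337/10000) − 1)/(1/2) = 442/9337 ≈ 4.7339%

step 1 [0.5y] zero: DF = P = 4779/5000 ≈ 0.955800
step 2 [1y] zero: DF = P = 9337/10000 ≈ 0.933700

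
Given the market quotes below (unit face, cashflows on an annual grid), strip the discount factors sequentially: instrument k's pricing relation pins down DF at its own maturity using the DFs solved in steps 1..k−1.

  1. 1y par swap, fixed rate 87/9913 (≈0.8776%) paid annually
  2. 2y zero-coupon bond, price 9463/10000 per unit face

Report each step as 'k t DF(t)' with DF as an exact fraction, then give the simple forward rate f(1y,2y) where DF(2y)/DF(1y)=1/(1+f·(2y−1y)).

1 1 9913/10000
2 2 9463/10000
f(1y,2y) = ((9913/10000)/(9463/10000) − 1)/(1) = 450/9463 ≈ 4.7554%

step 1 [1y] swap r/1=87/9913: DF=(1 − 87/9913·(0))/(1+87/9913) = 9913/10000 ≈ 0.991300
step 2 [2y] zero: DF = P = 9463/10000 ≈ 0.946300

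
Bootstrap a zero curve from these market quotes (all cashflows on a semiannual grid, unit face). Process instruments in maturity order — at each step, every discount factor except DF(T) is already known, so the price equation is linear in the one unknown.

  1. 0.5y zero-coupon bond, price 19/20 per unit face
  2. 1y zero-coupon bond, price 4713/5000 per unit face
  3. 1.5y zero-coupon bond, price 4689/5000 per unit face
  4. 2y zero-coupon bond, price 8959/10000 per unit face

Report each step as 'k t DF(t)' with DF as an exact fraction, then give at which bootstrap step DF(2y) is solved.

step 1 [0.5y] zero: DF = P = 19/20 ≈ 0.950000
step 2 [1y] zero: DF = P = 4713/5000 ≈ 0.942600
step 3 [1.5y] zero: DF = P = 4689/5000 ≈ 0.937800
step 4 [2y] zero: DF = P = 8959/10000 ≈ 0.895900

1 1/2 19/20
2 1 4713/5000
3 3/2 4689/5000
4 2 8959/10000
DF(2y) is solved at step 4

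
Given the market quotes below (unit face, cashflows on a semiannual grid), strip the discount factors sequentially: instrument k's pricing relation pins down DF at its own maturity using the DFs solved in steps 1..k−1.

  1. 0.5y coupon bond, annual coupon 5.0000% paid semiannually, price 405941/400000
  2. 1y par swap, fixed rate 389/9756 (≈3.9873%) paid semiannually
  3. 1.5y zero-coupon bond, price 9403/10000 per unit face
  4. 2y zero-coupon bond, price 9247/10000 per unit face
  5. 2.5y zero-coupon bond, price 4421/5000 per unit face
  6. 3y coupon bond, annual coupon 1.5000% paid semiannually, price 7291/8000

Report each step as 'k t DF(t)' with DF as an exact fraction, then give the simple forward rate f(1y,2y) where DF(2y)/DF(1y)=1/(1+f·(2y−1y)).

1 1/2 9901/10000
2 1 9611/10000
3 3/2 9403/10000
4 2 9247/10000
5 5/2 4421/5000
6 3 1087/1250
f(1y,2y) = ((9611/10000)/(9247/10000) − 1)/(1) = 52/1321 ≈ 3.9364%

step 1 [0.5y] bond c/2=1/40: DF=(405941/400000 − 1/40·(0))/(1+1/40) = 9901/10000 ≈ 0.990100
step 2 [1y] swap r/2=389/19512: DF=(1 − 389/19512·(0.990100))/(1+389/19512) = 9611/10000 ≈ 0.961100
step 3 [1.5y] zero: DF = P = 9403/10000 ≈ 0.940300
step 4 [2y] zero: DF = P = 9247/10000 ≈ 0.924700
step 5 [2.5y] zero: DF = P = 4421/5000 ≈ 0.884200
step 6 [3y] bond c/2=3/400: DF=(7291/8000 − 3/400·(0.990100+0.961100+0.940300+0.924700+0.884200))/(1+3/400) = 1087/1250 ≈ 0.869600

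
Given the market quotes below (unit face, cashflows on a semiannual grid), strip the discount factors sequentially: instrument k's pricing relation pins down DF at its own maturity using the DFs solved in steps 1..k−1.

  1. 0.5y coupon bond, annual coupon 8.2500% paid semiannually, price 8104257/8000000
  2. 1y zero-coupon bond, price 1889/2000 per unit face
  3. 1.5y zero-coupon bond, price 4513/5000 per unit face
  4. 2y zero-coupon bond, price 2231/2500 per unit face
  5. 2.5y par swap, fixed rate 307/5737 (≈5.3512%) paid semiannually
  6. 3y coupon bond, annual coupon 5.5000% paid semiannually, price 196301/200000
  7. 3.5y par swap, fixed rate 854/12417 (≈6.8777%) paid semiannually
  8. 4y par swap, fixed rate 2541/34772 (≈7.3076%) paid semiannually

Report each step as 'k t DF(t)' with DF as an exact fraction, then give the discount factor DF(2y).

1 1/2 9729/10000
2 1 1889/2000
3 3/2 4513/5000
4 2 2231/2500
5 5/2 2193/2500
6 3 2081/2500
7 7/2 1573/2000
8 4 7459/10000
DF(2y) = 2231/2500 ≈ 0.892400

step 1 [0.5y] bond c/2=33/800: DF=(8104257/8000000 − 33/800·(0))/(1+33/800) = 9729/10000 ≈ 0.972900
step 2 [1y] zero: DF = P = 1889/2000 ≈ 0.944500
step 3 [1.5y] zero: DF = P = 4513/5000 ≈ 0.902600
step 4 [2y] zero: DF = P = 2231/2500 ≈ 0.892400
step 5 [2.5y] swap r/2=307/11474: DF=(1 − 307/11474·(0.972900+0.944500+0.902600+0.892400))/(1+307/11474) = 2193/2500 ≈ 0.877200
step 6 [3y] bond c/2=11/400: DF=(196301/200000 − 11/400·(0.972900+0.944500+0.902600+0.892400+0.877200))/(1+11/400) = 2081/2500 ≈ 0.832400
step 7 [3.5y] swap r/2=427/12417: DF=(1 − 427/12417·(0.972900+0.944500+0.902600+0.892400+0.877200+0.832400))/(1+427/12417) = 1573/2000 ≈ 0.786500
step 8 [4y] swap r/2=2541/69544: DF=(1 − 2541/69544·(0.972900+0.944500+0.902600+0.892400+0.877200+0.832400+0.786500))/(1+2541/69544) = 7459/10000 ≈ 0.745900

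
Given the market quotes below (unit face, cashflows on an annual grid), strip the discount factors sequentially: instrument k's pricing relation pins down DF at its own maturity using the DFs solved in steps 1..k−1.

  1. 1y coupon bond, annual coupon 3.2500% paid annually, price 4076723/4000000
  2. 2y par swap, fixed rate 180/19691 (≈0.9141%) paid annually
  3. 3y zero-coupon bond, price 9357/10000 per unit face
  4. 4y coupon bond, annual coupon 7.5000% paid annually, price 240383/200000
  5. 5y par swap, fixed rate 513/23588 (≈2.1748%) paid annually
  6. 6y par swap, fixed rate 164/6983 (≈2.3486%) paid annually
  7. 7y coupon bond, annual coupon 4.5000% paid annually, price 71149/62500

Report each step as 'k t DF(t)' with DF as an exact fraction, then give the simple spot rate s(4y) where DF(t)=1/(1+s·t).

step 1 [1y] bond c/1=13/400: DF=(4076723/4000000 − 13/400·(0))/(1+13/400) = 9871/10000 ≈ 0.987100
step 2 [2y] swap r/1=180/19691: DF=(1 − 180/19691·(0.987100))/(1+180/19691) = 491/500 ≈ 0.982000
step 3 [3y] zero: DF = P = 9357/10000 ≈ 0.935700
step 4 [4y] bond c/1=3/40: DF=(240383/200000 − 3/40·(0.987100+0.982000+0.935700))/(1+3/40) = 4577/5000 ≈ 0.915400
step 5 [5y] swap r/1=513/23588: DF=(1 − 513/23588·(0.987100+0.982000+0.935700+0.915400))/(1+513/23588) = 4487/5000 ≈ 0.897400
step 6 [6y] swap r/1=164/6983: DF=(1 − 164/6983·(0.987100+0.982000+0.935700+0.915400+0.897400))/(1+164/6983) = 543/625 ≈ 0.868800
step 7 [7y] bond c/1=9/200: DF=(71149/62500 − 9/200·(0.987100+0.982000+0.935700+0.915400+0.897400+0.868800))/(1+9/200) = 1061/1250 ≈ 0.848800

1 1 9871/10000
2 2 491/500
3 3 9357/10000
4 4 4577/5000
5 5 4487/5000
6 6 543/625
7 7 1061/1250
s(4y) = (1/(4577/5000) − 1)/(4) = 423/18308 ≈ 2.3105%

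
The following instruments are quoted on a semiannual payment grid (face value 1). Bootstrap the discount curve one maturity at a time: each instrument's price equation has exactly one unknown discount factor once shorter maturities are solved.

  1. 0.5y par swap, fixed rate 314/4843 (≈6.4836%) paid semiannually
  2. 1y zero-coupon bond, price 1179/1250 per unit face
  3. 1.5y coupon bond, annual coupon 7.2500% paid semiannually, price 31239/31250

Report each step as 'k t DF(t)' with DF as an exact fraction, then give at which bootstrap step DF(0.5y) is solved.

1 1/2 4843/5000
2 1 1179/1250
3 3/2 4489/5000
DF(0.5y) is solved at step 1

step 1 [0.5y] swap r/2=157/4843: DF=(1 − 157/4843·(0))/(1+157/4843) = 4843/5000 ≈ 0.968600
step 2 [1y] zero: DF = P = 1179/1250 ≈ 0.943200
step 3 [1.5y] bond c/2=29/800: DF=(31239/31250 − 29/800·(0.968600+0.943200))/(1+29/800) = 4489/5000 ≈ 0.897800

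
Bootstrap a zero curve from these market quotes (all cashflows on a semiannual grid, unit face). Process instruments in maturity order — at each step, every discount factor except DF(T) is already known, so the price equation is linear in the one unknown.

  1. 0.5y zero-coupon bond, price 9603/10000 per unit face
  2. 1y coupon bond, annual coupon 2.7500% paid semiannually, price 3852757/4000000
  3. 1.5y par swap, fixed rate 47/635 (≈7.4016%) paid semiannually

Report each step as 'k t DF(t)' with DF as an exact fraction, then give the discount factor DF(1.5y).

step 1 [0.5y] zero: DF = P = 9603/10000 ≈ 0.960300
step 2 [1y] bond c/2=11/800: DF=(3852757/4000000 − 11/800·(0.960300))/(1+11/800) = 9371/10000 ≈ 0.937100
step 3 [1.5y] swap r/2=47/1270: DF=(1 − 47/1270·(0.960300+0.937100))/(1+47/1270) = 4483/5000 ≈ 0.896600

1 1/2 9603/10000
2 1 9371/10000
3 3/2 4483/5000
DF(1.5y) = 4483/5000 ≈ 0.896600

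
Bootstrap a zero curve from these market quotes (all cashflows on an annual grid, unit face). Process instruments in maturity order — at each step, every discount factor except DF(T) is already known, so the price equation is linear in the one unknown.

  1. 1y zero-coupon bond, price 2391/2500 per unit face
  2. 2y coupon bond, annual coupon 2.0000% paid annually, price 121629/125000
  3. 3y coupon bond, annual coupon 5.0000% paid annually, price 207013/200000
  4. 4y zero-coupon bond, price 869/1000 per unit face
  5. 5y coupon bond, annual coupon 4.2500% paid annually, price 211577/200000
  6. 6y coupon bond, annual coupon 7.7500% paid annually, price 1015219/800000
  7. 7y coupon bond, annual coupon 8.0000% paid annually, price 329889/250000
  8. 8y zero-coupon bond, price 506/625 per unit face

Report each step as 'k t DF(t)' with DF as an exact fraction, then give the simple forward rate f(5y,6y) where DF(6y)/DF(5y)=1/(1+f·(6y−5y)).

step 1 [1y] zero: DF = P = 2391/2500 ≈ 0.956400
step 2 [2y] bond c/1=1/50: DF=(121629/125000 − 1/50·(0.956400))/(1+1/50) = 1169/1250 ≈ 0.935200
step 3 [3y] bond c/1=1/20: DF=(207013/200000 − 1/20·(0.956400+0.935200))/(1+1/20) = 8957/10000 ≈ 0.895700
step 4 [4y] zero: DF = P = 869/1000 ≈ 0.869000
step 5 [5y] bond c/1=17/400: DF=(211577/200000 − 17/400·(0.956400+0.935200+0.895700+0.869000))/(1+17/400) = 8657/10000 ≈ 0.865700
step 6 [6y] bond c/1=31/400: DF=(1015219/800000 − 31/400·(0.956400+0.935200+0.895700+0.869000+0.865700))/(1+31/400) = 341/400 ≈ 0.852500
step 7 [7y] bond c/1=2/25: DF=(329889/250000 − 2/25·(0.956400+0.935200+0.895700+0.869000+0.865700+0.852500))/(1+2/25) = 8237/10000 ≈ 0.823700
step 8 [8y] zero: DF = P = 506/625 ≈ 0.809600

1 1 2391/2500
2 2 1169/1250
3 3 8957/10000
4 4 869/1000
5 5 8657/10000
6 6 341/400
7 7 8237/10000
8 8 506/625
f(5y,6y) = ((8657/10000)/(341/400) − 1)/(1) = 12/775 ≈ 1.5484%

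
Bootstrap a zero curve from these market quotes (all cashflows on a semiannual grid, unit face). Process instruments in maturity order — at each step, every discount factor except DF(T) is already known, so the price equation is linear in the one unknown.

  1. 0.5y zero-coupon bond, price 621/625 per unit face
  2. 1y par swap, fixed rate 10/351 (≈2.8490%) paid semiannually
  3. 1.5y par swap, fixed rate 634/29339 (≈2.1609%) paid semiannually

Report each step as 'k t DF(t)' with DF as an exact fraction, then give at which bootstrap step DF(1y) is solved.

step 1 [0.5y] zero: DF = P = 621/625 ≈ 0.993600
step 2 [1y] swap r/2=5/351: DF=(1 − 5/351·(0.993600))/(1+5/351) = 243/250 ≈ 0.972000
step 3 [1.5y] swap r/2=317/29339: DF=(1 − 317/29339·(0.993600+0.972000))/(1+317/29339) = 9683/10000 ≈ 0.968300

1 1/2 621/625
2 1 243/250
3 3/2 9683/10000
DF(1y) is solved at step 2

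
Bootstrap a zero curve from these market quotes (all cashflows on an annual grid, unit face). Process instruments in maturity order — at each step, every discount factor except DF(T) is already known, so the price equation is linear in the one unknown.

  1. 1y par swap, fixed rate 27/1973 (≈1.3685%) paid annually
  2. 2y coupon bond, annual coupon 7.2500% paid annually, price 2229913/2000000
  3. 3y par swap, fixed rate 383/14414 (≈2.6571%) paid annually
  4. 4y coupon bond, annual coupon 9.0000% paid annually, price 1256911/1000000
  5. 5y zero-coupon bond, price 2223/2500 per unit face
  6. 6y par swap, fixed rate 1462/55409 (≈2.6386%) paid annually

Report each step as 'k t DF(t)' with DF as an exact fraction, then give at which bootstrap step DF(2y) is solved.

step 1 [1y] swap r/1=27/1973: DF=(1 − 27/1973·(0))/(1+27/1973) = 1973/2000 ≈ 0.986500
step 2 [2y] bond c/1=29/400: DF=(2229913/2000000 − 29/400·(0.986500))/(1+29/400) = 9729/10000 ≈ 0.972900
step 3 [3y] swap r/1=383/14414: DF=(1 − 383/14414·(0.986500+0.972900))/(1+383/14414) = 4617/5000 ≈ 0.923400
step 4 [4y] bond c/1=9/100: DF=(1256911/1000000 − 9/100·(0.986500+0.972900+0.923400))/(1+9/100) = 9151/10000 ≈ 0.915100
step 5 [5y] zero: DF = P = 2223/2500 ≈ 0.889200
step 6 [6y] swap r/1=1462/55409: DF=(1 − 1462/55409·(0.986500+0.972900+0.923400+0.915100+0.889200))/(1+1462/55409) = 4269/5000 ≈ 0.853800

1 1 1973/2000
2 2 9729/10000
3 3 4617/5000
4 4 9151/10000
5 5 2223/2500
6 6 4269/5000
DF(2y) is solved at step 2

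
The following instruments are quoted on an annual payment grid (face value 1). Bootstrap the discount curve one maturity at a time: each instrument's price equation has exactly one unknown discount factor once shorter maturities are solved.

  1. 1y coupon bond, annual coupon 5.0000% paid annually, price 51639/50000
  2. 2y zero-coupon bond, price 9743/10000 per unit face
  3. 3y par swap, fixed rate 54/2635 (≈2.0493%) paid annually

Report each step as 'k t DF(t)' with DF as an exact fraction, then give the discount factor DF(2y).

1 1 2459/2500
2 2 9743/10000
3 3 4703/5000
DF(2y) = 9743/10000 ≈ 0.974300

step 1 [1y] bond c/1=1/20: DF=(51639/50000 − 1/20·(0))/(1+1/20) = 2459/2500 ≈ 0.983600
step 2 [2y] zero: DF = P = 9743/10000 ≈ 0.974300
step 3 [3y] swap r/1=54/2635: DF=(1 − 54/2635·(0.983600+0.974300))/(1+54/2635) = 4703/5000 ≈ 0.940600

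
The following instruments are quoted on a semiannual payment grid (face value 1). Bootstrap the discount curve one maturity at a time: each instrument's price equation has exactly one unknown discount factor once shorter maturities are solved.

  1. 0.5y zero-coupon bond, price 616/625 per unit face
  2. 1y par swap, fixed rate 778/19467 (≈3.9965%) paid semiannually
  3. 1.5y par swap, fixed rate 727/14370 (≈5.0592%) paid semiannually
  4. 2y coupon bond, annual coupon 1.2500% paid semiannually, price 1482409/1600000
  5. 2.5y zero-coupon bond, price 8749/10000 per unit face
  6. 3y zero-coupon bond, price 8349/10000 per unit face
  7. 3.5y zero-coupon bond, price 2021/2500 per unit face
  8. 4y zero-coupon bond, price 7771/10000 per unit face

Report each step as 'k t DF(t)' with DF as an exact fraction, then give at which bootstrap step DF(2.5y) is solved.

1 1/2 616/625
2 1 9611/10000
3 3/2 9273/10000
4 2 9029/10000
5 5/2 8749/10000
6 3 8349/10000
7 7/2 2021/2500
8 4 7771/10000
DF(2.5y) is solved at step 5

step 1 [0.5y] zero: DF = P = 616/625 ≈ 0.985600
step 2 [1y] swap r/2=389/19467: DF=(1 − 389/19467·(0.985600))/(1+389/19467) = 9611/10000 ≈ 0.961100
step 3 [1.5y] swap r/2=727/28740: DF=(1 − 727/28740·(0.985600+0.961100))/(1+727/28740) = 9273/10000 ≈ 0.927300
step 4 [2y] bond c/2=1/160: DF=(1482409/1600000 − 1/160·(0.985600+0.961100+0.927300))/(1+1/160) = 9029/10000 ≈ 0.902900
step 5 [2.5y] zero: DF = P = 8749/10000 ≈ 0.874900
step 6 [3y] zero: DF = P = 8349/10000 ≈ 0.834900
step 7 [3.5y] zero: DF = P = 2021/2500 ≈ 0.808400
step 8 [4y] zero: DF = P = 7771/10000 ≈ 0.777100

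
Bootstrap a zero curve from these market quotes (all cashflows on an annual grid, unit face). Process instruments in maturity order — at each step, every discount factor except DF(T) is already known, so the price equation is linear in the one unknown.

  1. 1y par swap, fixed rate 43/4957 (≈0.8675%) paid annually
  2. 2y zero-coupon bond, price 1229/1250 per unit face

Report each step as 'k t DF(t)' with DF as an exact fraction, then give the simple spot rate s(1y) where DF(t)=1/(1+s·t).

1 1 4957/5000
2 2 1229/1250
s(1y) = (1/(4957/5000) − 1)/(1) = 43/4957 ≈ 0.8675%

step 1 [1y] swap r/1=43/4957: DF=(1 − 43/4957·(0))/(1+43/4957) = 4957/5000 ≈ 0.991400
step 2 [2y] zero: DF = P = 1229/1250 ≈ 0.983200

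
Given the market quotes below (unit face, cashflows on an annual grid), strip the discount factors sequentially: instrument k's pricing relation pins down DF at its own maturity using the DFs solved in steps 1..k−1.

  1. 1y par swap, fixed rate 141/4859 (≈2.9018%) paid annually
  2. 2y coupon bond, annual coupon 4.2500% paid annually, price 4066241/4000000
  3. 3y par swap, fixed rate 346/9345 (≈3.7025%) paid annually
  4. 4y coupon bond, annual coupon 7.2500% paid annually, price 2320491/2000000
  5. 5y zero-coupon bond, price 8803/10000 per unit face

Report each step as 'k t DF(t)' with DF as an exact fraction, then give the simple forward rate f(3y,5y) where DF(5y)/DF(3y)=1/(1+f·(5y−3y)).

step 1 [1y] swap r/1=141/4859: DF=(1 − 141/4859·(0))/(1+141/4859) = 4859/5000 ≈ 0.971800
step 2 [2y] bond c/1=17/400: DF=(4066241/4000000 − 17/400·(0.971800))/(1+17/400) = 1871/2000 ≈ 0.935500
step 3 [3y] swap r/1=346/9345: DF=(1 − 346/9345·(0.971800+0.935500))/(1+346/9345) = 4481/5000 ≈ 0.896200
step 4 [4y] bond c/1=29/400: DF=(2320491/2000000 − 29/400·(0.971800+0.935500+0.896200))/(1+29/400) = 8923/10000 ≈ 0.892300
step 5 [5y] zero: DF = P = 8803/10000 ≈ 0.880300

1 1 4859/5000
2 2 1871/2000
3 3 4481/5000
4 4 8923/10000
5 5 8803/10000
f(3y,5y) = ((4481/5000)/(8803/10000) − 1)/(2) = 159/17606 ≈ 0.9031%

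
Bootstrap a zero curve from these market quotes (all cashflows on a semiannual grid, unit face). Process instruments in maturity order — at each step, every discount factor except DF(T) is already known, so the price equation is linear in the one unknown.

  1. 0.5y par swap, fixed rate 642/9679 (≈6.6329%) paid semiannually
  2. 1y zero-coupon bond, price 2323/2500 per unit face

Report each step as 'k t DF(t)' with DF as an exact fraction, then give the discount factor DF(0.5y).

step 1 [0.5y] swap r/2=321/9679: DF=(1 − 321/9679·(0))/(1+321/9679) = 9679/10000 ≈ 0.967900
step 2 [1y] zero: DF = P = 2323/2500 ≈ 0.929200

1 1/2 9679/10000
2 1 2323/2500
DF(0.5y) = 9679/10000 ≈ 0.967900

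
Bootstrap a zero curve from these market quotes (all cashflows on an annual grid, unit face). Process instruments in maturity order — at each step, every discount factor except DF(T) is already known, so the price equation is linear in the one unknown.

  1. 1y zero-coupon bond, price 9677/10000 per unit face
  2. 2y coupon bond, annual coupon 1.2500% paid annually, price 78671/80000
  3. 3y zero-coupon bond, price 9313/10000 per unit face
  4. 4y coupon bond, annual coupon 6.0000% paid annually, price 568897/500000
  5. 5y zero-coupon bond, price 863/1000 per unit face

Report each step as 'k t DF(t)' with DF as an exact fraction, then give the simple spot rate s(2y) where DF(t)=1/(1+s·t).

step 1 [1y] zero: DF = P = 9677/10000 ≈ 0.967700
step 2 [2y] bond c/1=1/80: DF=(78671/80000 − 1/80·(0.967700))/(1+1/80) = 9593/10000 ≈ 0.959300
step 3 [3y] zero: DF = P = 9313/10000 ≈ 0.931300
step 4 [4y] bond c/1=3/50: DF=(568897/500000 − 3/50·(0.967700+0.959300+0.931300))/(1+3/50) = 2279/2500 ≈ 0.911600
step 5 [5y] zero: DF = P = 863/1000 ≈ 0.863000

1 1 9677/10000
2 2 9593/10000
3 3 9313/10000
4 4 2279/2500
5 5 863/1000
s(2y) = (1/(9593/10000) − 1)/(2) = 407/19186 ≈ 2.1213%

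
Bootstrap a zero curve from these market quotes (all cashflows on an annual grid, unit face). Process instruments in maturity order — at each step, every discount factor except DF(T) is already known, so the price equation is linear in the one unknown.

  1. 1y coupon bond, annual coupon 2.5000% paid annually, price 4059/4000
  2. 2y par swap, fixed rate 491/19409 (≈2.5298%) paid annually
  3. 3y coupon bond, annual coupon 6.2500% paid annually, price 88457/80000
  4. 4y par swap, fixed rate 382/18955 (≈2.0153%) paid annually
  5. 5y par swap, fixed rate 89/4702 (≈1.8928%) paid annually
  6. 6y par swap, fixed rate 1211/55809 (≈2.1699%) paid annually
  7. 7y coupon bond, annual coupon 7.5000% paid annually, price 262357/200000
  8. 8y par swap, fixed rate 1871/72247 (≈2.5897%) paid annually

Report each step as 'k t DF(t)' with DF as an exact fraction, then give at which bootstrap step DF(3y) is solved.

1 1 99/100
2 2 9509/10000
3 3 1853/2000
4 4 2309/2500
5 5 911/1000
6 6 8789/10000
7 7 8309/10000
8 8 8129/10000
DF(3y) is solved at step 3

step 1 [1y] bond c/1=1/40: DF=(4059/4000 − 1/40·(0))/(1+1/40) = 99/100 ≈ 0.990000
step 2 [2y] swap r/1=491/19409: DF=(1 − 491/19409·(0.990000))/(1+491/19409) = 9509/10000 ≈ 0.950900
step 3 [3y] bond c/1=1/16: DF=(88457/80000 − 1/16·(0.990000+0.950900))/(1+1/16) = 1853/2000 ≈ 0.926500
step 4 [4y] swap r/1=382/18955: DF=(1 − 382/18955·(0.990000+0.950900+0.926500))/(1+382/18955) = 2309/2500 ≈ 0.923600
step 5 [5y] swap r/1=89/4702: DF=(1 − 89/4702·(0.990000+0.950900+0.926500+0.923600))/(1+89/4702) = 911/1000 ≈ 0.911000
step 6 [6y] swap r/1=1211/55809: DF=(1 − 1211/55809·(0.990000+0.950900+0.926500+0.923600+0.911000))/(1+1211/55809) = 8789/10000 ≈ 0.878900
step 7 [7y] bond c/1=3/40: DF=(262357/200000 − 3/40·(0.990000+0.950900+0.926500+0.923600+0.911000+0.878900))/(1+3/40) = 8309/10000 ≈ 0.830900
step 8 [8y] swap r/1=1871/72247: DF=(1 − 1871/72247·(0.990000+0.950900+0.926500+0.923600+0.911000+0.878900+0.830900))/(1+1871/72247) = 8129/10000 ≈ 0.812900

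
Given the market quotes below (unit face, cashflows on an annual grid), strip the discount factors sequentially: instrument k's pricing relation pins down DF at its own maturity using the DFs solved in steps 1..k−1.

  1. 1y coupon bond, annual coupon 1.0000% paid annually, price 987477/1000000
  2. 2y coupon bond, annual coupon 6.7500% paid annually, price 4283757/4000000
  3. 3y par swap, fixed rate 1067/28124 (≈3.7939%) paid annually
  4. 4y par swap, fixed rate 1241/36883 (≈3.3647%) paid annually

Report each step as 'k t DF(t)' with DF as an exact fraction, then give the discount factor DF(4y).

1 1 9777/10000
2 2 4707/5000
3 3 8933/10000
4 4 8759/10000
DF(4y) = 8759/10000 ≈ 0.875900

step 1 [1y] bond c/1=1/100: DF=(987477/1000000 − 1/100·(0))/(1+1/100) = 9777/10000 ≈ 0.977700
step 2 [2y] bond c/1=27/400: DF=(4283757/4000000 − 27/400·(0.977700))/(1+27/400) = 4707/5000 ≈ 0.941400
step 3 [3y] swap r/1=1067/28124: DF=(1 − 1067/28124·(0.977700+0.941400))/(1+1067/28124) = 8933/10000 ≈ 0.893300
step 4 [4y] swap r/1=1241/36883: DF=(1 − 1241/36883·(0.977700+0.941400+0.893300))/(1+1241/36883) = 8759/10000 ≈ 0.875900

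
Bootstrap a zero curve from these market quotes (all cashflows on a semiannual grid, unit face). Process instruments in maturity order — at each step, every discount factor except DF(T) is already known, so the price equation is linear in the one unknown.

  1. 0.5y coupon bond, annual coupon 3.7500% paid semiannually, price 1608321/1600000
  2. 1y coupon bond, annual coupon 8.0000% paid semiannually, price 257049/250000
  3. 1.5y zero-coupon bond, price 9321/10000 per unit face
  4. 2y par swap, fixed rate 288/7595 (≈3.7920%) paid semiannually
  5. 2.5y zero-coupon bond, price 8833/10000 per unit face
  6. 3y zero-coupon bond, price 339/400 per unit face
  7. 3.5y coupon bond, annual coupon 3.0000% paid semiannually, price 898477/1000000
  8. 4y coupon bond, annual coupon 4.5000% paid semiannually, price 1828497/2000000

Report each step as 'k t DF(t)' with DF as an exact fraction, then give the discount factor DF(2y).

step 1 [0.5y] bond c/2=3/160: DF=(1608321/1600000 − 3/160·(0))/(1+3/160) = 9867/10000 ≈ 0.986700
step 2 [1y] bond c/2=1/25: DF=(257049/250000 − 1/25·(0.986700))/(1+1/25) = 9507/10000 ≈ 0.950700
step 3 [1.5y] zero: DF = P = 9321/10000 ≈ 0.932100
step 4 [2y] swap r/2=144/7595: DF=(1 − 144/7595·(0.986700+0.950700+0.932100))/(1+144/7595) = 116/125 ≈ 0.928000
step 5 [2.5y] zero: DF = P = 8833/10000 ≈ 0.883300
step 6 [3y] zero: DF = P = 339/400 ≈ 0.847500
step 7 [3.5y] bond c/2=3/200: DF=(898477/1000000 − 3/200·(0.986700+0.950700+0.932100+0.928000+0.883300+0.847500))/(1+3/200) = 1607/2000 ≈ 0.803500
step 8 [4y] bond c/2=9/400: DF=(1828497/2000000 − 9/400·(0.986700+0.950700+0.932100+0.928000+0.883300+0.847500+0.803500))/(1+9/400) = 1887/2500 ≈ 0.754800

1 1/2 9867/10000
2 1 9507/10000
3 3/2 9321/10000
4 2 116/125
5 5/2 8833/10000
6 3 339/400
7 7/2 1607/2000
8 4 1887/2500
DF(2y) = 116/125 ≈ 0.928000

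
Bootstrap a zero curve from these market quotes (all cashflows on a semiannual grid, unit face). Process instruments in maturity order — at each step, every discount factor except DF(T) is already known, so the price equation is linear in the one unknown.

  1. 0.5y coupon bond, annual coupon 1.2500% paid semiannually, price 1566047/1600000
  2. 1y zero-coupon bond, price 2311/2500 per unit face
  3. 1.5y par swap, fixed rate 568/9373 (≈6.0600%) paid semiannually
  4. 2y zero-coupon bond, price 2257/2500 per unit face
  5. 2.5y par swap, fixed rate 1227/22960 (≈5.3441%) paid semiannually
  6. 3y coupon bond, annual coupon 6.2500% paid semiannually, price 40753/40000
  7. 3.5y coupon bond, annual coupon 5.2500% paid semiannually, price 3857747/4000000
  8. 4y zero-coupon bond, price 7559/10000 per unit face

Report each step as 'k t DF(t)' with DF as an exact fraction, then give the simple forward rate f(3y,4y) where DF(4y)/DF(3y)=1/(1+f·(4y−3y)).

1 1/2 9727/10000
2 1 2311/2500
3 3/2 2287/2500
4 2 2257/2500
5 5/2 8773/10000
6 3 1061/1250
7 7/2 4003/5000
8 4 7559/10000
f(3y,4y) = ((1061/1250)/(7559/10000) − 1)/(1) = 929/7559 ≈ 12.2900%

step 1 [0.5y] bond c/2=1/160: DF=(1566047/1600000 − 1/160·(0))/(1+1/160) = 9727/10000 ≈ 0.972700
step 2 [1y] zero: DF = P = 2311/2500 ≈ 0.924400
step 3 [1.5y] swap r/2=284/9373: DF=(1 − 284/9373·(0.972700+0.924400))/(1+284/9373) = 2287/2500 ≈ 0.914800
step 4 [2y] zero: DF = P = 2257/2500 ≈ 0.902800
step 5 [2.5y] swap r/2=1227/45920: DF=(1 − 1227/45920·(0.972700+0.924400+0.914800+0.902800))/(1+1227/45920) = 8773/10000 ≈ 0.877300
step 6 [3y] bond c/2=1/32: DF=(40753/40000 − 1/32·(0.972700+0.924400+0.914800+0.902800+0.877300))/(1+1/32) = 1061/1250 ≈ 0.848800
step 7 [3.5y] bond c/2=21/800: DF=(3857747/4000000 − 21/800·(0.972700+0.924400+0.914800+0.902800+0.877300+0.848800))/(1+21/800) = 4003/5000 ≈ 0.800600
step 8 [4y] zero: DF = P = 7559/10000 ≈ 0.755900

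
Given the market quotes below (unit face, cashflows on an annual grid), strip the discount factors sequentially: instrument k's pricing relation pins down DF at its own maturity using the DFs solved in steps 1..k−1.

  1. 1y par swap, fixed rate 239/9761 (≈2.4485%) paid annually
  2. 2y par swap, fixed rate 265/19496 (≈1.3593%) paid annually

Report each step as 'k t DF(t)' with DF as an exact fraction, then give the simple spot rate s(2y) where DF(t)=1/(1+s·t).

step 1 [1y] swap r/1=239/9761: DF=(1 − 239/9761·(0))/(1+239/9761) = 9761/10000 ≈ 0.976100
step 2 [2y] swap r/1=265/19496: DF=(1 − 265/19496·(0.976100))/(1+265/19496) = 1947/2000 ≈ 0.973500

1 1 9761/10000
2 2 1947/2000
s(2y) = (1/(1947/2000) − 1)/(2) = 53/3894 ≈ 1.3611%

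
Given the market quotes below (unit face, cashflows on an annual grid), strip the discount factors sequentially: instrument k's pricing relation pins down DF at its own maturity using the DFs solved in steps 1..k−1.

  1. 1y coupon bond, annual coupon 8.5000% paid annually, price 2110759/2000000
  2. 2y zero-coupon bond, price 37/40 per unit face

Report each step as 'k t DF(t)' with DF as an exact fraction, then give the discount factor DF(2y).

1 1 9727/10000
2 2 37/40
DF(2y) = 37/40 ≈ 0.925000

step 1 [1y] bond c/1=17/200: DF=(2110759/2000000 − 17/200·(0))/(1+17/200) = 9727/10000 ≈ 0.972700
step 2 [2y] zero: DF = P = 37/40 ≈ 0.925000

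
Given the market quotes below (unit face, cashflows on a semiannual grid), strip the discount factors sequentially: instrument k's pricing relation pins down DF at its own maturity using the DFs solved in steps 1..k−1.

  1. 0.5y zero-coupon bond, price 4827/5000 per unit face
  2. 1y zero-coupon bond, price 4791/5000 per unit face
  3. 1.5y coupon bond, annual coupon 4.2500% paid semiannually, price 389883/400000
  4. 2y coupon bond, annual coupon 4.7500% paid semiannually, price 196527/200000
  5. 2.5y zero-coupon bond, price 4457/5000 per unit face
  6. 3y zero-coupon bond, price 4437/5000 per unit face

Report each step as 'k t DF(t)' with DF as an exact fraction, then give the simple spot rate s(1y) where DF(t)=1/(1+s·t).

1 1/2 4827/5000
2 1 4791/5000
3 3/2 1143/1250
4 2 447/500
5 5/2 4457/5000
6 3 4437/5000
s(1y) = (1/(4791/5000) − 1)/(1) = 209/4791 ≈ 4.3623%

step 1 [0.5y] zero: DF = P = 4827/5000 ≈ 0.965400
step 2 [1y] zero: DF = P = 4791/5000 ≈ 0.958200
step 3 [1.5y] bond c/2=17/800: DF=(389883/400000 − 17/800·(0.965400+0.958200))/(1+17/800) = 1143/1250 ≈ 0.914400
step 4 [2y] bond c/2=19/800: DF=(196527/200000 − 19/800·(0.965400+0.958200+0.914400))/(1+19/800) = 447/500 ≈ 0.894000
step 5 [2.5y] zero: DF = P = 4457/5000 ≈ 0.891400
step 6 [3y] zero: DF = P = 4437/5000 ≈ 0.887400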